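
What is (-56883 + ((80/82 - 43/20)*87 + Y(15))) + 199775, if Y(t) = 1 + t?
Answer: 117100779/820 ≈ 1.4281e+5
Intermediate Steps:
(-56883 + ((80/82 - 43/20)*87 + Y(15))) + 199775 = (-56883 + ((80/82 - 43/20)*87 + (1 + 15))) + 199775 = (-56883 + ((80*(1/82) - 43*1/20)*87 + 16)) + 199775 = (-56883 + ((40/41 - 43/20)*87 + 16)) + 199775 = (-56883 + (-963/820*87 + 16)) + 199775 = (-56883 + (-83781/820 + 16)) + 199775 = (-56883 - 70661/820) + 199775 = -46714721/820 + 199775 = 117100779/820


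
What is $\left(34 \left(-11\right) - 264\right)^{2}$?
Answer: $407044$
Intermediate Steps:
$\left(34 \left(-11\right) - 264\right)^{2} = \left(-374 - 264\right)^{2} = \left(-638\right)^{2} = 407044$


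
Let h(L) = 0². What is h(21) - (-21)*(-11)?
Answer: -231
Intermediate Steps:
h(L) = 0
h(21) - (-21)*(-11) = 0 - (-21)*(-11) = 0 - 1*231 = 0 - 231 = -231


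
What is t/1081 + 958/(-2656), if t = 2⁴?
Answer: -496551/1435568 ≈ -0.34589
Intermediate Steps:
t = 16
t/1081 + 958/(-2656) = 16/1081 + 958/(-2656) = 16*(1/1081) + 958*(-1/2656) = 16/1081 - 479/1328 = -496551/1435568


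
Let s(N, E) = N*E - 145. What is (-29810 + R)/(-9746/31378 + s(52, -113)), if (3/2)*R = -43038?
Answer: 458918939/47234171 ≈ 9.7158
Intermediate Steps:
R = -28692 (R = (2/3)*(-43038) = -28692)
s(N, E) = -145 + E*N (s(N, E) = E*N - 145 = -145 + E*N)
(-29810 + R)/(-9746/31378 + s(52, -113)) = (-29810 - 28692)/(-9746/31378 + (-145 - 113*52)) = -58502/(-9746*1/31378 + (-145 - 5876)) = -58502/(-4873/15689 - 6021) = -58502/(-94468342/15689) = -58502*(-15689/94468342) = 458918939/47234171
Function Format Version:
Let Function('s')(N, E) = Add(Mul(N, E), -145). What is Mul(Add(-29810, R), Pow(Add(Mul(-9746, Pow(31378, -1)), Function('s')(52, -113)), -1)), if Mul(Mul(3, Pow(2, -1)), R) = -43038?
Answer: Rational(458918939, 47234171) ≈ 9.7158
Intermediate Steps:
R = -28692 (R = Mul(Rational(2, 3), -43038) = -28692)
Function('s')(N, E) = Add(-145, Mul(E, N)) (Function('s')(N, E) = Add(Mul(E, N), -145) = Add(-145, Mul(E, N)))
Mul(Add(-29810, R), Pow(Add(Mul(-9746, Pow(31378, -1)), Function('s')(52, -113)), -1)) = Mul(Add(-29810, -28692), Pow(Add(Mul(-9746, Pow(31378, -1)), Add(-145, Mul(-113, 52))), -1)) = Mul(-58502, Pow(Add(Mul(-9746, Rational(1, 31378)), Add(-145, -5876)), -1)) = Mul(-58502, Pow(Add(Rational(-4873, 15689), -6021), -1)) = Mul(-58502, Pow(Rational(-94468342, 15689), -1)) = Mul(-58502, Rational(-15689, 94468342)) = Rational(458918939, 47234171)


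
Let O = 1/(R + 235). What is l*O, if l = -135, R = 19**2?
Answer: -135/596 ≈ -0.22651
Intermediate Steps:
R = 361
O = 1/596 (O = 1/(361 + 235) = 1/596 ≈ 0.0016779)
l*O = -135*1/596 = -135/596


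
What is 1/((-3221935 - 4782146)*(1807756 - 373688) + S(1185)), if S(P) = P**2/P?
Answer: -1/11478396430323 ≈ -8.7120e-14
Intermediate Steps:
S(P) = P
1/((-3221935 - 4782146)*(1807756 - 373688) + S(1185)) = 1/((-3221935 - 4782146)*(1807756 - 373688) + 1185) = 1/(-8004081*1434068 + 1185) = 1/(-11478396431508 + 1185) = 1/(-11478396430323) = -1/11478396430323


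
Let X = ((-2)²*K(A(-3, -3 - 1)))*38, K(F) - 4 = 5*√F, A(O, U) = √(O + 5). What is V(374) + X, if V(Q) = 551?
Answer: 1159 + 760*2^(¼) ≈ 2062.8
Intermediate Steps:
A(O, U) = √(5 + O)
K(F) = 4 + 5*√F
X = 608 + 760*2^(¼) (X = ((-2)²*(4 + 5*√(√(5 - 3))))*38 = (4*(4 + 5*√(√2)))*38 = (4*(4 + 5*2^(¼)))*38 = (16 + 20*2^(¼))*38 = 608 + 760*2^(¼) ≈ 1511.8)
V(374) + X = 551 + (608 + 760*2^(¼)) = 1159 + 760*2^(¼)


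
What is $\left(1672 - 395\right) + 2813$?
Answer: $4090$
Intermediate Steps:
$\left(1672 - 395\right) + 2813 = 1277 + 2813 = 4090$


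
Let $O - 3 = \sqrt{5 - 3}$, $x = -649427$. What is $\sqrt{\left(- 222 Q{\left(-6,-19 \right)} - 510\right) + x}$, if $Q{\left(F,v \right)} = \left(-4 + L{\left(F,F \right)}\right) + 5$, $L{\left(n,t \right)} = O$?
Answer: $\sqrt{-650825 - 222 \sqrt{2}} \approx 806.93 i$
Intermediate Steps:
$O = 3 + \sqrt{2}$ ($O = 3 + \sqrt{5 - 3} = 3 + \sqrt{2} \approx 4.4142$)
$L{\left(n,t \right)} = 3 + \sqrt{2}$
$Q{\left(F,v \right)} = 4 + \sqrt{2}$ ($Q{\left(F,v \right)} = \left(-4 + \left(3 + \sqrt{2}\right)\right) + 5 = \left(-1 + \sqrt{2}\right) + 5 = 4 + \sqrt{2}$)
$\sqrt{\left(- 222 Q{\left(-6,-19 \right)} - 510\right) + x} = \sqrt{\left(- 222 \left(4 + \sqrt{2}\right) - 510\right) - 649427} = \sqrt{\left(\left(-888 - 222 \sqrt{2}\right) - 510\right) - 649427} = \sqrt{\left(-1398 - 222 \sqrt{2}\right) - 649427} = \sqrt{-650825 - 222 \sqrt{2}}$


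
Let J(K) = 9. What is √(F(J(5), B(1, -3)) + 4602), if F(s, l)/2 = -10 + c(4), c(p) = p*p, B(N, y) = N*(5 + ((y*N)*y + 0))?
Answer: √4614 ≈ 67.926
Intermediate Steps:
B(N, y) = N*(5 + N*y²) (B(N, y) = N*(5 + ((N*y)*y + 0)) = N*(5 + (N*y² + 0)) = N*(5 + N*y²))
c(p) = p²
F(s, l) = 12 (F(s, l) = 2*(-10 + 4²) = 2*(-10 + 16) = 2*6 = 12)
√(F(J(5), B(1, -3)) + 4602) = √(12 + 4602) = √4614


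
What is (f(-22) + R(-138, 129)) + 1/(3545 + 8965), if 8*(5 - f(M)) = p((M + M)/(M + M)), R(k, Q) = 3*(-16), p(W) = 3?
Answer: -2170481/50040 ≈ -43.375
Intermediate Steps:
R(k, Q) = -48
f(M) = 37/8 (f(M) = 5 - 1/8*3 = 5 - 3/8 = 37/8)
(f(-22) + R(-138, 129)) + 1/(3545 + 8965) = (37/8 - 48) + 1/(3545 + 8965) = -347/8 + 1/12510 = -2170481/50040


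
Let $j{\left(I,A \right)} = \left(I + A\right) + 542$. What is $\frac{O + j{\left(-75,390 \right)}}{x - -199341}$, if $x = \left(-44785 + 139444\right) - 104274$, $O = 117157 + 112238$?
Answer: $\frac{115126}{94863} \approx 1.2136$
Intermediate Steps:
$O = 229395$
$j{\left(I,A \right)} = 542 + A + I$ ($j{\left(I,A \right)} = \left(A + I\right) + 542 = 542 + A + I$)
$x = -9615$ ($x = 94659 - 104274 = -9615$)
$\frac{O + j{\left(-75,390 \right)}}{x - -199341} = \frac{229395 + \left(542 + 390 - 75\right)}{-9615 - -199341} = \frac{229395 + 857}{-9615 + 199341} = \frac{230252}{189726} = 230252 \cdot \frac{1}{189726} = \frac{115126}{94863}$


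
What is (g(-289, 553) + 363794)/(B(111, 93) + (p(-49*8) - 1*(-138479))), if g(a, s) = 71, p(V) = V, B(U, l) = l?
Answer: 72773/27636 ≈ 2.6333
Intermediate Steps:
(g(-289, 553) + 363794)/(B(111, 93) + (p(-49*8) - 1*(-138479))) = (71 + 363794)/(93 + (-49*8 - 1*(-138479))) = 363865/(93 + (-392 + 138479)) = 363865/(93 + 138087) = 363865/138180 = 363865*(1/138180) = 72773/27636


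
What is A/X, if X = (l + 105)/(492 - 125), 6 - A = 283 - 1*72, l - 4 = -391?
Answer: 75235/282 ≈ 266.79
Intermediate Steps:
l = -387 (l = 4 - 391 = -387)
A = -205 (A = 6 - (283 - 1*72) = 6 - (283 - 72) = 6 - 1*211 = 6 - 211 = -205)
X = -282/367 (X = (-387 + 105)/(492 - 125) = -282/367 ≈ -0.76839)
A/X = -205/(-282/367) = -205*(-367/282) = 75235/282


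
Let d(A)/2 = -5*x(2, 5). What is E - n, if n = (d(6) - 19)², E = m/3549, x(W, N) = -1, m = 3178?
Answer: -40613/507 ≈ -80.104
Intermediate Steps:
d(A) = 10 (d(A) = 2*(-5*(-1)) = 2*5 = 10)
E = 454/507 (E = 3178/3549 = 3178*(1/3549) = 454/507 ≈ 0.89546)
n = 81 (n = (10 - 19)² = (-9)² = 81)
E - n = 454/507 - 1*81 = 454/507 - 81 = -40613/507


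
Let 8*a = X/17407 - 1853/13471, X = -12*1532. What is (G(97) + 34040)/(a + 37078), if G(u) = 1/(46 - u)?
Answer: 75736420295848/82495455600501 ≈ 0.91807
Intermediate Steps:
X = -18384
a = -279906035/1875917576 (a = (-18384/17407 - 1853/13471)/8 = (⅛)*(-279906035/234489697) = -279906035/1875917576 ≈ -0.14921)
(G(97) + 34040)/(a + 37078) = (-1/(-46 + 97) + 34040)/(-279906035/1875917576 + 37078) = (-1/51 + 34040)/(69554991976893/1875917576) = (-1*1/51 + 34040)*(1875917576/69554991976893) = (-1/51 + 34040)*(1875917576/69554991976893) = (1736039/51)*(1875917576/69554991976893) = 75736420295848/82495455600501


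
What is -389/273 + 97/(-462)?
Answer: -3273/2002 ≈ -1.6349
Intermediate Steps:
-389/273 + 97/(-462) = -389*1/273 + 97*(-1/462) = -389/273 - 97/462 = -3273/2002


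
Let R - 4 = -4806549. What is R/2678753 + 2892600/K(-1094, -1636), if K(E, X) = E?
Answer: -3876909644015/1465277891 ≈ -2645.9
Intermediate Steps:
R = -4806545 (R = 4 - 4806549 = -4806545)
R/2678753 + 2892600/K(-1094, -1636) = -4806545/2678753 + 2892600/(-1094) = -4806545*1/2678753 + 2892600*(-1/1094) = -4806545/2678753 - 1446300/547 = -3876909644015/1465277891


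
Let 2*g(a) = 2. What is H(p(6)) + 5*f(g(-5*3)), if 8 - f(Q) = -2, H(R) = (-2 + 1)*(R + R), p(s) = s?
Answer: 38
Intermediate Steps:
g(a) = 1 (g(a) = (½)*2 = 1)
H(R) = -2*R
f(Q) = 10 (f(Q) = 8 - 1*(-2) = 8 + 2 = 10)
H(p(6)) + 5*f(g(-5*3)) = -2*6 + 5*10 = -12 + 50 = 38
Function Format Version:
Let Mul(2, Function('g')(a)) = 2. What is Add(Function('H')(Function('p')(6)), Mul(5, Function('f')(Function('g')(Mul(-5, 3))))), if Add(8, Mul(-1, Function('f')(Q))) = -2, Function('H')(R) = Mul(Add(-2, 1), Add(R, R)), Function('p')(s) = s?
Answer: 38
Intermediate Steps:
Function('g')(a) = 1 (Function('g')(a) = Mul(Rational(1, 2), 2) = 1)
Function('H')(R) = Mul(-2, R) (Function('H')(R) = Mul(-1, Mul(2, R)) = Mul(-2, R))
Function('f')(Q) = 10 (Function('f')(Q) = Add(8, Mul(-1, -2)) = Add(8, 2) = 10)
Add(Function('H')(Function('p')(6)), Mul(5, Function('f')(Function('g')(Mul(-5, 3))))) = Add(Mul(-2, 6), Mul(5, 10)) = Add(-12, 50) = 38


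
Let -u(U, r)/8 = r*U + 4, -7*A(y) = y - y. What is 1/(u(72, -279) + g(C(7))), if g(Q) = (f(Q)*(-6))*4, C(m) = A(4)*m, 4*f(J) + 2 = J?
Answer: 1/160684 ≈ 6.2234e-6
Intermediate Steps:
f(J) = -½ + J/4
A(y) = 0 (A(y) = -(y - y)/7 = -⅐*0 = 0)
u(U, r) = -32 - 8*U*r (u(U, r) = -8*(r*U + 4) = -8*(U*r + 4) = -8*(4 + U*r) = -32 - 8*U*r)
C(m) = 0 (C(m) = 0*m = 0)
g(Q) = 12 - 6*Q (g(Q) = ((-½ + Q/4)*(-6))*4 = (3 - 3*Q/2)*4 = 12 - 6*Q)
1/(u(72, -279) + g(C(7))) = 1/((-32 - 8*72*(-279)) + (12 - 6*0)) = 1/((-32 + 160704) + (12 + 0)) = 1/(160672 + 12) = 1/160684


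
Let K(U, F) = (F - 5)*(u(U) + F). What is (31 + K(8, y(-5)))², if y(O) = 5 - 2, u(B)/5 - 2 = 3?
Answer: 625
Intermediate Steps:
u(B) = 25 (u(B) = 10 + 5*3 = 10 + 15 = 25)
y(O) = 3
K(U, F) = (-5 + F)*(25 + F) (K(U, F) = (F - 5)*(25 + F) = (-5 + F)*(25 + F))
(31 + K(8, y(-5)))² = (31 + (-125 + 3² + 20*3))² = (31 + (-125 + 9 + 60))² = (31 - 56)² = (-25)² = 625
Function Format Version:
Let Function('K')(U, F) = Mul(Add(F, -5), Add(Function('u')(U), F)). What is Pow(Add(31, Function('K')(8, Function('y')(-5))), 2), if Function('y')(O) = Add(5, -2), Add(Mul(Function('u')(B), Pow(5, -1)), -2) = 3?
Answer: 625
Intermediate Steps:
Function('u')(B) = 25 (Function('u')(B) = Add(10, Mul(5, 3)) = Add(10, 15) = 25)
Function('y')(O) = 3
Function('K')(U, F) = Mul(Add(-5, F), Add(25, F)) (Function('K')(U, F) = Mul(Add(F, -5), Add(25, F)) = Mul(Add(-5, F), Add(25, F)))
Pow(Add(31, Function('K')(8, Function('y')(-5))), 2) = Pow(Add(31, Add(-125, Pow(3, 2), Mul(20, 3))), 2) = Pow(Add(31, Add(-125, 9, 60)), 2) = Pow(Add(31, -56), 2) = Pow(-25, 2) = 625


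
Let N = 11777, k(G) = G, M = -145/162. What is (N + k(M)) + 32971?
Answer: 7249031/162 ≈ 44747.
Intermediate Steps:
M = -145/162 (M = -145*1/162 = -145/162 ≈ -0.89506)
(N + k(M)) + 32971 = (11777 - 145/162) + 32971 = 1907729/162 + 32971 = 7249031/162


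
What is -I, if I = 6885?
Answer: -6885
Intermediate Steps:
-I = -1*6885 = -6885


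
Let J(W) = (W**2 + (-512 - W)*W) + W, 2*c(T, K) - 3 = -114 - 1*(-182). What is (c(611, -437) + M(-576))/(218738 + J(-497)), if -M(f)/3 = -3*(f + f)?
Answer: -4133/189082 ≈ -0.021858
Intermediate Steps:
c(T, K) = 71/2 (c(T, K) = 3/2 + (-114 - 1*(-182))/2 = 3/2 + (-114 + 182)/2 = 3/2 + (1/2)*68 = 3/2 + 34 = 71/2)
J(W) = W + W**2 + W*(-512 - W) (J(W) = (W**2 + W*(-512 - W)) + W = W + W**2 + W*(-512 - W))
M(f) = 18*f (M(f) = -(-9)*(f + f) = -(-9)*2*f = -(-18)*f = 18*f)
(c(611, -437) + M(-576))/(218738 + J(-497)) = (71/2 + 18*(-576))/(218738 - 511*(-497)) = (71/2 - 10368)/(218738 + 253967) = -20665/2/472705 = -20665/2*1/472705 = -4133/189082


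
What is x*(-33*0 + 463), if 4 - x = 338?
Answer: -154642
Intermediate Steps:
x = -334 (x = 4 - 1*338 = 4 - 338 = -334)
x*(-33*0 + 463) = -334*(-33*0 + 463) = -334*(0 + 463) = -334*463 = -154642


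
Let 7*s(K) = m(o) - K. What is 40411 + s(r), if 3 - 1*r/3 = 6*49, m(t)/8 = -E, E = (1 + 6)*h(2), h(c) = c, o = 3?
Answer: 283638/7 ≈ 40520.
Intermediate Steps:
E = 14 (E = (1 + 6)*2 = 7*2 = 14)
m(t) = -112 (m(t) = 8*(-1*14) = 8*(-14) = -112)
r = -873 (r = 9 - 18*49 = 9 - 3*294 = 9 - 882 = -873)
s(K) = -16 - K/7 (s(K) = (-112 - K)/7 = -16 - K/7)
40411 + s(r) = 40411 + (-16 - 1/7*(-873)) = 40411 + (-16 + 873/7) = 40411 + 761/7 = 283638/7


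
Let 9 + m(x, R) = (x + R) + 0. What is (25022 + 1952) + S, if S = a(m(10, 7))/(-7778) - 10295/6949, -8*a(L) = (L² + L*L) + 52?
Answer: 2915692986941/108098644 ≈ 26973.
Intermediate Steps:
m(x, R) = -9 + R + x (m(x, R) = -9 + ((x + R) + 0) = -9 + ((R + x) + 0) = -9 + (R + x) = -9 + R + x)
a(L) = -13/2 - L²/4 (a(L) = -((L² + L*L) + 52)/8 = -((L² + L²) + 52)/8 = -(2*L² + 52)/8 = -(52 + 2*L²)/8 = -13/2 - L²/4)
S = -159836315/108098644 (S = (-13/2 - (-9 + 7 + 10)²/4)/(-7778) - 10295/6949 = (-13/2 - ¼*8²)*(-1/7778) - 10295*1/6949 = (-13/2 - ¼*64)*(-1/7778) - 10295/6949 = (-13/2 - 16)*(-1/7778) - 10295/6949 = -45/2*(-1/7778) - 10295/6949 = 45/15556 - 10295/6949 = -159836315/108098644 ≈ -1.4786)
(25022 + 1952) + S = (25022 + 1952) - 159836315/108098644 = 26974 - 159836315/108098644 = 2915692986941/108098644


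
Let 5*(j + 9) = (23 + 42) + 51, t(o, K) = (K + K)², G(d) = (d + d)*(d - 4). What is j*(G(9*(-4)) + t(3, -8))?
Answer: 222656/5 ≈ 44531.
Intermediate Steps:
G(d) = 2*d*(-4 + d) (G(d) = (2*d)*(-4 + d) = 2*d*(-4 + d))
t(o, K) = 4*K² (t(o, K) = (2*K)² = 4*K²)
j = 71/5 (j = -9 + ((23 + 42) + 51)/5 = -9 + (65 + 51)/5 = -9 + (⅕)*116 = -9 + 116/5 = 71/5 ≈ 14.200)
j*(G(9*(-4)) + t(3, -8)) = 71*(2*(9*(-4))*(-4 + 9*(-4)) + 4*(-8)²)/5 = 71*(2*(-36)*(-4 - 36) + 4*64)/5 = 71*(2*(-36)*(-40) + 256)/5 = 71*(2880 + 256)/5 = (71/5)*3136 = 222656/5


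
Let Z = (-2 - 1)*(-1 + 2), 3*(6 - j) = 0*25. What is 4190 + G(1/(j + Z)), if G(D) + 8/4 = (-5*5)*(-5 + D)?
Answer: 12914/3 ≈ 4304.7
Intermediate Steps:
j = 6 (j = 6 - 0*25 = 6 - 1/3*0 = 6 + 0 = 6)
Z = -3 (Z = -3*1 = -3)
G(D) = 123 - 25*D (G(D) = -2 + (-5*5)*(-5 + D) = -2 - 25*(-5 + D) = -2 + (125 - 25*D) = 123 - 25*D)
4190 + G(1/(j + Z)) = 4190 + (123 - 25/(6 - 3)) = 4190 + (123 - 25/3) = 4190 + 344/3 = 12914/3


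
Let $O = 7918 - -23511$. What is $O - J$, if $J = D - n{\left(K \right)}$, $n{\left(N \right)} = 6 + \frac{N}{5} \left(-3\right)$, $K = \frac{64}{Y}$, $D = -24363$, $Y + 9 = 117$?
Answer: $\frac{2510894}{45} \approx 55798.0$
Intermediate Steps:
$Y = 108$ ($Y = -9 + 117 = 108$)
$K = \frac{16}{27}$ ($K = \frac{64}{108} = 64 \cdot \frac{1}{108} = \frac{16}{27} \approx 0.59259$)
$n{\left(N \right)} = 6 - \frac{3 N}{5}$ ($n{\left(N \right)} = 6 + N \frac{1}{5} \left(-3\right) = 6 + \frac{N}{5} \left(-3\right) = 6 - \frac{3 N}{5}$)
$O = 31429$ ($O = 7918 + 23511 = 31429$)
$J = - \frac{1096589}{45}$ ($J = -24363 - \left(6 - \frac{16}{45}\right) = -24363 - \frac{254}{45} = - \frac{1096589}{45} \approx -24369.0$)
$O - J = 31429 - - \frac{1096589}{45} = 31429 + \frac{1096589}{45} = \frac{2510894}{45}$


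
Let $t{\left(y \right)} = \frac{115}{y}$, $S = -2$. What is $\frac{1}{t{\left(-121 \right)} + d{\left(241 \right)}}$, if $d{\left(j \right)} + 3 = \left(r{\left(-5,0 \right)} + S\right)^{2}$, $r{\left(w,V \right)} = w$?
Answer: $\frac{121}{5451} \approx 0.022198$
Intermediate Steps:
$d{\left(j \right)} = 46$ ($d{\left(j \right)} = -3 + \left(-5 - 2\right)^{2} = -3 + \left(-7\right)^{2} = -3 + 49 = 46$)
$\frac{1}{t{\left(-121 \right)} + d{\left(241 \right)}} = \frac{1}{\frac{115}{-121} + 46} = \frac{1}{115 \left(- \frac{1}{121}\right) + 46} = \frac{1}{- \frac{115}{121} + 46} = \frac{1}{\frac{5451}{121}} = \frac{121}{5451}$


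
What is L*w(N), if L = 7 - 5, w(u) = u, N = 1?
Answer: 2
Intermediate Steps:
L = 2
L*w(N) = 2*1 = 2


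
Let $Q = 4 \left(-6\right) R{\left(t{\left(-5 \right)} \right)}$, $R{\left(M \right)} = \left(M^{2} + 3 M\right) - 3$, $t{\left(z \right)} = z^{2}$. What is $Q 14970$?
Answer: $-250418160$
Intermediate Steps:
$R{\left(M \right)} = -3 + M^{2} + 3 M$
$Q = -16728$ ($Q = 4 \left(-6\right) \left(-3 + \left(\left(-5\right)^{2}\right)^{2} + 3 \left(-5\right)^{2}\right) = - 24 \left(-3 + 25^{2} + 3 \cdot 25\right) = - 24 \left(-3 + 625 + 75\right) = \left(-24\right) 697 = -16728$)
$Q 14970 = \left(-16728\right) 14970 = -250418160$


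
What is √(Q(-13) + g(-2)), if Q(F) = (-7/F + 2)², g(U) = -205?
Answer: 2*I*√8389/13 ≈ 14.091*I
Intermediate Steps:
Q(F) = (2 - 7/F)²
√(Q(-13) + g(-2)) = √((-7 + 2*(-13))²/(-13)² - 205) = √((-7 - 26)²/169 - 205) = √((1/169)*(-33)² - 205) = √((1/169)*1089 - 205) = √(1089/169 - 205) = √(-33556/169) = 2*I*√8389/13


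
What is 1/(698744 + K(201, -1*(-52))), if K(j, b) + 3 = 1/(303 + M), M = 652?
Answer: 955/667297656 ≈ 1.4311e-6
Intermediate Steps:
K(j, b) = -2864/955 (K(j, b) = -3 + 1/(303 + 652) = -3 + 1/955 = -2864/955)
1/(698744 + K(201, -1*(-52))) = 1/(698744 - 2864/955) = 1/(667297656/955) = 955/667297656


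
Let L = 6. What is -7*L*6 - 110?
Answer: -362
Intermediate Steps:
-7*L*6 - 110 = -7*6*6 - 110 = -42*6 - 110 = -252 - 110 = -362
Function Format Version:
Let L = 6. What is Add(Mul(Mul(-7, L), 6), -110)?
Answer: -362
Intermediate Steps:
Add(Mul(Mul(-7, L), 6), -110) = Add(Mul(Mul(-7, 6), 6), -110) = Add(Mul(-42, 6), -110) = Add(-252, -110) = -362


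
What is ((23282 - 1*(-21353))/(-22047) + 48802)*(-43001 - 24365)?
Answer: -72478611812594/22047 ≈ -3.2875e+9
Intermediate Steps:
((23282 - 1*(-21353))/(-22047) + 48802)*(-43001 - 24365) = ((23282 + 21353)*(-1/22047) + 48802)*(-67366) = (44635*(-1/22047) + 48802)*(-67366) = (-44635/22047 + 48802)*(-67366) = (1075893059/22047)*(-67366) = -72478611812594/22047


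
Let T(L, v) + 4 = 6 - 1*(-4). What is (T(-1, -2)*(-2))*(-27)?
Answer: 324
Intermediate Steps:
T(L, v) = 6 (T(L, v) = -4 + (6 - 1*(-4)) = -4 + (6 + 4) = -4 + 10 = 6)
(T(-1, -2)*(-2))*(-27) = (6*(-2))*(-27) = -12*(-27) = 324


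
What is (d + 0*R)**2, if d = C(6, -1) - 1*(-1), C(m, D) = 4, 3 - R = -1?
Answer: 25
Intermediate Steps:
R = 4 (R = 3 - 1*(-1) = 3 + 1 = 4)
d = 5 (d = 4 - 1*(-1) = 4 + 1 = 5)
(d + 0*R)**2 = (5 + 0*4)**2 = (5 + 0)**2 = 5**2 = 25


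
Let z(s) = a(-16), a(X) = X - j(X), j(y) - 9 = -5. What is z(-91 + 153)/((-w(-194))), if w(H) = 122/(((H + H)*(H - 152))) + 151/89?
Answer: 119480720/10141153 ≈ 11.782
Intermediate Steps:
j(y) = 4 (j(y) = 9 - 5 = 4)
a(X) = -4 + X (a(X) = X - 1*4 = X - 4 = -4 + X)
z(s) = -20 (z(s) = -4 - 16 = -20)
w(H) = 151/89 + 61/(H*(-152 + H)) (w(H) = 122/(((2*H)*(-152 + H))) + 151*(1/89) = 122/((2*H*(-152 + H))) + 151/89 = 122*(1/(2*H*(-152 + H))) + 151/89 = 61/(H*(-152 + H)) + 151/89 = 151/89 + 61/(H*(-152 + H)))
z(-91 + 153)/((-w(-194))) = -20*17266*(-152 - 194)/(5429 - 22952*(-194) + 151*(-194)²) = -20*(-5974036/(5429 + 4452688 + 151*37636)) = -20*(-5974036/(5429 + 4452688 + 5683036)) = -20/((-(-1)*(-1)*10141153/(89*194*346))) = -20/((-1*10141153/5974036)) = -20/(-10141153/5974036) = -20*(-5974036/10141153) = 119480720/10141153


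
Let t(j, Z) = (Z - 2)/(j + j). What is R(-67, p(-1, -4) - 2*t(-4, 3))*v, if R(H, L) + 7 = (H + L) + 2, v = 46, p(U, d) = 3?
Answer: -6325/2 ≈ -3162.5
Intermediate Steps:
t(j, Z) = (-2 + Z)/(2*j) (t(j, Z) = (-2 + Z)/((2*j)) = (-2 + Z)*(1/(2*j)) = (-2 + Z)/(2*j))
R(H, L) = -5 + H + L (R(H, L) = -7 + ((H + L) + 2) = -7 + (2 + H + L) = -5 + H + L)
R(-67, p(-1, -4) - 2*t(-4, 3))*v = (-5 - 67 + (3 - (-2 + 3)/(-4)))*46 = (-5 - 67 + (3 - (-1)/4))*46 = (-5 - 67 + (3 - 2*(-⅛)))*46 = (-5 - 67 + (3 + ¼))*46 = (-5 - 67 + 13/4)*46 = -275/4*46 = -6325/2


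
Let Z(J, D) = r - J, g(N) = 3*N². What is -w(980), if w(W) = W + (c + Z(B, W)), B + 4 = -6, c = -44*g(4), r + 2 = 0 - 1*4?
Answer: 1128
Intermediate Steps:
r = -6 (r = -2 + (0 - 1*4) = -2 + (0 - 4) = -2 - 4 = -6)
c = -2112 (c = -132*4² = -132*16 = -44*48 = -2112)
B = -10 (B = -4 - 6 = -10)
Z(J, D) = -6 - J
w(W) = -2108 + W (w(W) = W + (-2112 + (-6 - 1*(-10))) = W + (-2112 + (-6 + 10)) = W + (-2112 + 4) = W - 2108 = -2108 + W)
-w(980) = -(-2108 + 980) = -1*(-1128) = 1128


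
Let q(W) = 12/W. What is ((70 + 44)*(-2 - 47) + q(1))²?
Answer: 31069476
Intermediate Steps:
((70 + 44)*(-2 - 47) + q(1))² = ((70 + 44)*(-2 - 47) + 12/1)² = (114*(-49) + 12*1)² = (-5586 + 12)² = (-5574)² = 31069476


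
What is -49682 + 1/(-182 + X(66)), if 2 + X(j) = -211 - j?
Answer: -22903403/461 ≈ -49682.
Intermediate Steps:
X(j) = -213 - j (X(j) = -2 + (-211 - j) = -213 - j)
-49682 + 1/(-182 + X(66)) = -49682 + 1/(-182 + (-213 - 1*66)) = -49682 + 1/(-182 + (-213 - 66)) = -49682 + 1/(-182 - 279) = -49682 + 1/(-461) = -49682 - 1/461 = -22903403/461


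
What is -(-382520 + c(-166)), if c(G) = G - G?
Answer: 382520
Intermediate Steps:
c(G) = 0
-(-382520 + c(-166)) = -(-382520 + 0) = -1*(-382520) = 382520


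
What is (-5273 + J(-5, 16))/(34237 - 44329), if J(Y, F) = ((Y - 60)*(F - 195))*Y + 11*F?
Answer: 15818/2523 ≈ 6.2695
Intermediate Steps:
J(Y, F) = 11*F + Y*(-195 + F)*(-60 + Y) (J(Y, F) = ((-60 + Y)*(-195 + F))*Y + 11*F = ((-195 + F)*(-60 + Y))*Y + 11*F = Y*(-195 + F)*(-60 + Y) + 11*F = 11*F + Y*(-195 + F)*(-60 + Y))
(-5273 + J(-5, 16))/(34237 - 44329) = (-5273 + (-195*(-5)² + 11*16 + 11700*(-5) + 16*(-5)² - 60*16*(-5)))/(34237 - 44329) = (-5273 + (-195*25 + 176 - 58500 + 16*25 + 4800))/(-10092) = (-5273 + (-4875 + 176 - 58500 + 400 + 4800))*(-1/10092) = (-5273 - 57999)*(-1/10092) = -63272*(-1/10092) = 15818/2523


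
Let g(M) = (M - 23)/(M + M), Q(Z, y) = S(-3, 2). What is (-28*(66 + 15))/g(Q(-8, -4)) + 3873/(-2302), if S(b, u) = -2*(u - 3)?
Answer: 990591/2302 ≈ 430.32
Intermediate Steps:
S(b, u) = 6 - 2*u (S(b, u) = -2*(-3 + u) = 6 - 2*u)
Q(Z, y) = 2 (Q(Z, y) = 6 - 2*2 = 6 - 4 = 2)
g(M) = (-23 + M)/(2*M) (g(M) = (-23 + M)/((2*M)) = (-23 + M)*(1/(2*M)) = (-23 + M)/(2*M))
(-28*(66 + 15))/g(Q(-8, -4)) + 3873/(-2302) = (-28*(66 + 15))/(((½)*(-23 + 2)/2)) + 3873/(-2302) = (-28*81)/(((½)*(½)*(-21))) + 3873*(-1/2302) = -2268/(-21/4) - 3873/2302 = -2268*(-4/21) - 3873/2302 = 432 - 3873/2302 = 990591/2302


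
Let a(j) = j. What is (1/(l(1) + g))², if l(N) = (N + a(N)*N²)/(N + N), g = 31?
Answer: 1/1024 ≈ 0.00097656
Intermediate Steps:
l(N) = (N + N³)/(2*N) (l(N) = (N + N*N²)/(N + N) = (N + N³)/((2*N)) = (N + N³)*(1/(2*N)) = (N + N³)/(2*N))
(1/(l(1) + g))² = (1/((½ + (½)*1²) + 31))² = (1/((½ + (½)*1) + 31))² = (1/((½ + ½) + 31))² = (1/(1 + 31))² = (1/32)² = 1/1024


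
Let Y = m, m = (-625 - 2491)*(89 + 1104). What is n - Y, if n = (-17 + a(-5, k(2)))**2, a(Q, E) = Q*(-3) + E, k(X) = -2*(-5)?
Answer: 3717452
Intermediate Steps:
k(X) = 10
a(Q, E) = E - 3*Q (a(Q, E) = -3*Q + E = E - 3*Q)
m = -3717388 (m = -3116*1193 = -3717388)
n = 64 (n = (-17 + (10 - 3*(-5)))**2 = (-17 + (10 + 15))**2 = (-17 + 25)**2 = 8**2 = 64)
Y = -3717388
n - Y = 64 - 1*(-3717388) = 64 + 3717388 = 3717452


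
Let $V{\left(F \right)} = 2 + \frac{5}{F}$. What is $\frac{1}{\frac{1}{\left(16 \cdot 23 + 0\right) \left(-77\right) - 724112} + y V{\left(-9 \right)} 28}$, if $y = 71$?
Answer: $\frac{2257344}{6482088701} \approx 0.00034824$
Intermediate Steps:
$\frac{1}{\frac{1}{\left(16 \cdot 23 + 0\right) \left(-77\right) - 724112} + y V{\left(-9 \right)} 28} = \frac{1}{\frac{1}{\left(16 \cdot 23 + 0\right) \left(-77\right) - 724112} + 71 \left(2 + \frac{5}{-9}\right) 28} = \frac{1}{\frac{1}{\left(368 + 0\right) \left(-77\right) - 724112} + 71 \left(2 + 5 \left(- \frac{1}{9}\right)\right) 28} = \frac{1}{\frac{1}{368 \left(-77\right) - 724112} + 71 \left(2 - \frac{5}{9}\right) 28} = \frac{1}{\frac{1}{-28336 - 724112} + 71 \cdot \frac{13}{9} \cdot 28} = \frac{1}{\frac{1}{-752448} + \frac{923}{9} \cdot 28} = \frac{1}{- \frac{1}{752448} + \frac{25844}{9}} = \frac{1}{\frac{6482088701}{2257344}} = \frac{2257344}{6482088701}$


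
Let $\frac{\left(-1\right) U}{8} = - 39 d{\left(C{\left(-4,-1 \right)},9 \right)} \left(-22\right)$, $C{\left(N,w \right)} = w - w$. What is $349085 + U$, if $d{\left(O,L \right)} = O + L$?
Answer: $287309$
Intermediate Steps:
$C{\left(N,w \right)} = 0$
$d{\left(O,L \right)} = L + O$
$U = -61776$ ($U = - 8 - 39 \left(9 + 0\right) \left(-22\right) = - 8 \left(-39\right) 9 \left(-22\right) = - 8 \left(\left(-351\right) \left(-22\right)\right) = \left(-8\right) 7722 = -61776$)
$349085 + U = 349085 - 61776 = 287309$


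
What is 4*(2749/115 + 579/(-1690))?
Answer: 366338/3887 ≈ 94.247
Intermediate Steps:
4*(2749/115 + 579/(-1690)) = 4*(2749*(1/115) + 579*(-1/1690)) = 4*(2749/115 - 579/1690) = 4*(183169/7774) = 366338/3887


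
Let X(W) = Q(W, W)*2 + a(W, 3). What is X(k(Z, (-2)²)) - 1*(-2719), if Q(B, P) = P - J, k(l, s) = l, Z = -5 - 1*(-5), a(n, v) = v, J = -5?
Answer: 2732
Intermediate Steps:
Z = 0 (Z = -5 + 5 = 0)
Q(B, P) = 5 + P (Q(B, P) = P - 1*(-5) = P + 5 = 5 + P)
X(W) = 13 + 2*W (X(W) = (5 + W)*2 + 3 = (10 + 2*W) + 3 = 13 + 2*W)
X(k(Z, (-2)²)) - 1*(-2719) = (13 + 2*0) - 1*(-2719) = (13 + 0) + 2719 = 13 + 2719 = 2732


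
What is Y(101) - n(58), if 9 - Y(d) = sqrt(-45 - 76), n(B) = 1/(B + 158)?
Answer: 1943/216 - 11*I ≈ 8.9954 - 11.0*I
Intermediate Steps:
n(B) = 1/(158 + B)
Y(d) = 9 - 11*I (Y(d) = 9 - sqrt(-45 - 76) = 9 - sqrt(-121) = 9 - 11*I)
Y(101) - n(58) = (9 - 11*I) - 1/(158 + 58) = (9 - 11*I) - 1/216 = 1943/216 - 11*I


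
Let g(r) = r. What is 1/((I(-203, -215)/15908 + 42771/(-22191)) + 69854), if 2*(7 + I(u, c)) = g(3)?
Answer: 235342952/16439192886929 ≈ 1.4316e-5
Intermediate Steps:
I(u, c) = -11/2 (I(u, c) = -7 + (½)*3 = -7 + 3/2 = -11/2)
1/((I(-203, -215)/15908 + 42771/(-22191)) + 69854) = 1/((-11/2/15908 + 42771/(-22191)) + 69854) = 1/((-11/2*1/15908 + 42771*(-1/22191)) + 69854) = 1/((-11/31816 - 14257/7397) + 69854) = 1/(-453682079/235342952 + 69854) = 1/(16439192886929/235342952) = 235342952/16439192886929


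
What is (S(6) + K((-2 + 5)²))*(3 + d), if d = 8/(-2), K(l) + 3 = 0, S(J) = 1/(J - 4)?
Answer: 5/2 ≈ 2.5000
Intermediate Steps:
S(J) = 1/(-4 + J)
K(l) = -3 (K(l) = -3 + 0 = -3)
d = -4 (d = 8*(-½) = -4)
(S(6) + K((-2 + 5)²))*(3 + d) = (1/(-4 + 6) - 3)*(3 - 4) = (1/2 - 3)*(-1) = (½ - 3)*(-1) = -5/2*(-1) = 5/2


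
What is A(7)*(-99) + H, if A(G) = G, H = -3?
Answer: -696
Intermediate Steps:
A(7)*(-99) + H = 7*(-99) - 3 = -693 - 3 = -696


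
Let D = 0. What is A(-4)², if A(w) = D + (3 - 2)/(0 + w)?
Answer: 1/16 ≈ 0.062500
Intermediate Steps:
A(w) = 1/w (A(w) = 0 + (3 - 2)/(0 + w) = 0 + 1/w = 1/w)
A(-4)² = (1/(-4))² = (-¼)² = 1/16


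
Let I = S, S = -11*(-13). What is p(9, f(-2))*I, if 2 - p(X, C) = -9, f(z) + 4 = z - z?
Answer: 1573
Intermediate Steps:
f(z) = -4 (f(z) = -4 + (z - z) = -4 + 0 = -4)
S = 143
p(X, C) = 11 (p(X, C) = 2 - 1*(-9) = 2 + 9 = 11)
I = 143
p(9, f(-2))*I = 11*143 = 1573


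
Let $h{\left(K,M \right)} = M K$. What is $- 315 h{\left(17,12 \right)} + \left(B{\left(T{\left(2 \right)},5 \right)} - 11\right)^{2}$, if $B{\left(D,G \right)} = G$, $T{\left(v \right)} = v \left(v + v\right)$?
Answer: $-64224$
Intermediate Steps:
$T{\left(v \right)} = 2 v^{2}$ ($T{\left(v \right)} = v 2 v = 2 v^{2}$)
$h{\left(K,M \right)} = K M$
$- 315 h{\left(17,12 \right)} + \left(B{\left(T{\left(2 \right)},5 \right)} - 11\right)^{2} = - 315 \cdot 17 \cdot 12 + \left(5 - 11\right)^{2} = \left(-315\right) 204 + \left(-6\right)^{2} = -64260 + 36 = -64224$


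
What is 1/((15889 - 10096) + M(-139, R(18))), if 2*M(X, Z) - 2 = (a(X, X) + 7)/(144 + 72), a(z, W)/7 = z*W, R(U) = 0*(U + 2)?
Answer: 216/1319131 ≈ 0.00016374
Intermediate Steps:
R(U) = 0 (R(U) = 0*(2 + U) = 0)
a(z, W) = 7*W*z (a(z, W) = 7*(z*W) = 7*(W*z) = 7*W*z)
M(X, Z) = 439/432 + 7*X²/432 (M(X, Z) = 1 + ((7*X*X + 7)/(144 + 72))/2 = 1 + ((7*X² + 7)/216)/2 = 1 + ((7 + 7*X²)*(1/216))/2 = 1 + (7/216 + 7*X²/216)/2 = 1 + (7/432 + 7*X²/432) = 439/432 + 7*X²/432)
1/((15889 - 10096) + M(-139, R(18))) = 1/((15889 - 10096) + (439/432 + (7/432)*(-139)²)) = 1/(5793 + (439/432 + (7/432)*19321)) = 1/(5793 + (439/432 + 135247/432)) = 1/(5793 + 67843/216) = 1/(1319131/216) = 216/1319131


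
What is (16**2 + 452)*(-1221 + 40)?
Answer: -836148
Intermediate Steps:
(16**2 + 452)*(-1221 + 40) = (256 + 452)*(-1181) = 708*(-1181) = -836148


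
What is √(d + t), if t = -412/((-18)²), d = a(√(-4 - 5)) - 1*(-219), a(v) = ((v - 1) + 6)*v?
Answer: √(16907 + 1215*I)/9 ≈ 14.457 + 0.51879*I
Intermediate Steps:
a(v) = v*(5 + v) (a(v) = ((-1 + v) + 6)*v = (5 + v)*v = v*(5 + v))
d = 219 + 3*I*(5 + 3*I) (d = √(-4 - 5)*(5 + √(-4 - 5)) - 1*(-219) = √(-9)*(5 + √(-9)) + 219 = (3*I)*(5 + 3*I) + 219 = 3*I*(5 + 3*I) + 219 = 219 + 3*I*(5 + 3*I) ≈ 210.0 + 15.0*I)
t = -103/81 (t = -412/324 = -412*1/324 = -103/81 ≈ -1.2716)
√(d + t) = √((210 + 15*I) - 103/81) = √(16907/81 + 15*I)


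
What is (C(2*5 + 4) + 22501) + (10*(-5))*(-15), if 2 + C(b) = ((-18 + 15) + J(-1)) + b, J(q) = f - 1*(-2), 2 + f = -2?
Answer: 23258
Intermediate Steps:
f = -4 (f = -2 - 2 = -4)
J(q) = -2 (J(q) = -4 - 1*(-2) = -4 + 2 = -2)
C(b) = -7 + b (C(b) = -2 + (((-18 + 15) - 2) + b) = -2 + ((-3 - 2) + b) = -2 + (-5 + b) = -7 + b)
(C(2*5 + 4) + 22501) + (10*(-5))*(-15) = ((-7 + (2*5 + 4)) + 22501) + (10*(-5))*(-15) = ((-7 + (10 + 4)) + 22501) - 50*(-15) = ((-7 + 14) + 22501) + 750 = (7 + 22501) + 750 = 22508 + 750 = 23258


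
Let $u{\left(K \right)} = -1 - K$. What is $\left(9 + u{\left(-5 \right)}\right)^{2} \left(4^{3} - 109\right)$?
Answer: $-7605$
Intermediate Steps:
$\left(9 + u{\left(-5 \right)}\right)^{2} \left(4^{3} - 109\right) = \left(9 - -4\right)^{2} \left(4^{3} - 109\right) = \left(9 + \left(-1 + 5\right)\right)^{2} \left(64 - 109\right) = \left(9 + 4\right)^{2} \left(-45\right) = 13^{2} \left(-45\right) = 169 \left(-45\right) = -7605$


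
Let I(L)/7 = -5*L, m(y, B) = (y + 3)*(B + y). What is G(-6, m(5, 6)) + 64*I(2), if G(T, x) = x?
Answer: -4392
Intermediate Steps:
m(y, B) = (3 + y)*(B + y)
I(L) = -35*L (I(L) = 7*(-5*L) = -35*L)
G(-6, m(5, 6)) + 64*I(2) = (5² + 3*6 + 3*5 + 6*5) + 64*(-35*2) = (25 + 18 + 15 + 30) + 64*(-70) = 88 - 4480 = -4392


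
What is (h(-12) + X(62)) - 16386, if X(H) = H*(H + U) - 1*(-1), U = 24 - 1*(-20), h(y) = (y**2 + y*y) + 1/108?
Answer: -1028699/108 ≈ -9525.0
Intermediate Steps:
h(y) = 1/108 + 2*y**2 (h(y) = (y**2 + y**2) + 1/108 = 2*y**2 + 1/108 = 1/108 + 2*y**2)
U = 44 (U = 24 + 20 = 44)
X(H) = 1 + H*(44 + H) (X(H) = H*(H + 44) - 1*(-1) = H*(44 + H) + 1 = 1 + H*(44 + H))
(h(-12) + X(62)) - 16386 = ((1/108 + 2*(-12)**2) + (1 + 62**2 + 44*62)) - 16386 = ((1/108 + 2*144) + (1 + 3844 + 2728)) - 16386 = ((1/108 + 288) + 6573) - 16386 = (31105/108 + 6573) - 16386 = 740989/108 - 16386 = -1028699/108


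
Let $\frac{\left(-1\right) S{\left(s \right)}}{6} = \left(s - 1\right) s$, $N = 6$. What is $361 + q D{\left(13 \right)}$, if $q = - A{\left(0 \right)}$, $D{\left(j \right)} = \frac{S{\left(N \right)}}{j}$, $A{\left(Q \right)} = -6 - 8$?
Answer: $\frac{2173}{13} \approx 167.15$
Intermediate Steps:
$S{\left(s \right)} = - 6 s \left(-1 + s\right)$ ($S{\left(s \right)} = - 6 \left(s - 1\right) s = - 6 \left(-1 + s\right) s = - 6 s \left(-1 + s\right)$)
$A{\left(Q \right)} = -14$ ($A{\left(Q \right)} = -6 - 8 = -14$)
$D{\left(j \right)} = - \frac{180}{j}$ ($D{\left(j \right)} = \frac{6 \cdot 6 \left(1 - 6\right)}{j} = \frac{6 \cdot 6 \left(-5\right)}{j} = - \frac{180}{j}$)
$q = 14$ ($q = \left(-1\right) \left(-14\right) = 14$)
$361 + q D{\left(13 \right)} = 361 + 14 \left(- \frac{180}{13}\right) = 361 - \frac{2520}{13} = \frac{2173}{13}$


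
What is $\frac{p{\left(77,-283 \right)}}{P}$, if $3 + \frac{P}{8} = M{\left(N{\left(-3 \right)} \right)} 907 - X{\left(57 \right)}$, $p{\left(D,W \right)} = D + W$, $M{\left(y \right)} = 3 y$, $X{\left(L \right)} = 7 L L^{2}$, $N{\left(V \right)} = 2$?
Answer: $\frac{103}{5163648} \approx 1.9947 \cdot 10^{-5}$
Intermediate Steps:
$X{\left(L \right)} = 7 L^{3}$
$P = -10327296$ ($P = -24 + 8 \left(3 \cdot 2 \cdot 907 - 7 \cdot 57^{3}\right) = -24 + 8 \left(6 \cdot 907 - 7 \cdot 185193\right) = -24 + 8 \left(5442 - 1296351\right) = -24 + 8 \left(-1290909\right) = -24 - 10327272 = -10327296$)
$\frac{p{\left(77,-283 \right)}}{P} = \frac{77 - 283}{-10327296} = \left(-206\right) \left(- \frac{1}{10327296}\right) = \frac{103}{5163648}$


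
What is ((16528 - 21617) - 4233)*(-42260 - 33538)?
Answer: 706588956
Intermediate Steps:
((16528 - 21617) - 4233)*(-42260 - 33538) = (-5089 - 4233)*(-75798) = -9322*(-75798) = 706588956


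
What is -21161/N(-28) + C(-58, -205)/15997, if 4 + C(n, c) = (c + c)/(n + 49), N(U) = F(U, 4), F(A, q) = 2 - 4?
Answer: 179212553/16938 ≈ 10581.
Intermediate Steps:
F(A, q) = -2
N(U) = -2
C(n, c) = -4 + 2*c/(49 + n) (C(n, c) = -4 + (c + c)/(n + 49) = -4 + (2*c)/(49 + n) = -4 + 2*c/(49 + n))
-21161/N(-28) + C(-58, -205)/15997 = -21161/(-2) + (2*(-98 - 205 - 2*(-58))/(49 - 58))/15997 = -21161*(-½) + (2*(-98 - 205 + 116)/(-9))*(1/15997) = 21161/2 + (2*(-⅑)*(-187))*(1/15997) = 21161/2 + (374/9)*(1/15997) = 21161/2 + 22/8469 = 179212553/16938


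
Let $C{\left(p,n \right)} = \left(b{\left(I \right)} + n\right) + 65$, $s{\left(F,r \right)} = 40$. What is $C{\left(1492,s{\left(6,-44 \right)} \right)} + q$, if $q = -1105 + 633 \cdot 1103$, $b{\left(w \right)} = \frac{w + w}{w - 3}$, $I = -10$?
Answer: $\frac{9063607}{13} \approx 6.972 \cdot 10^{5}$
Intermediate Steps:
$b{\left(w \right)} = \frac{2 w}{-3 + w}$
$q = 697094$ ($q = -1105 + 698199 = 697094$)
$C{\left(p,n \right)} = \frac{865}{13} + n$ ($C{\left(p,n \right)} = \left(2 \left(-10\right) \frac{1}{-3 - 10} + n\right) + 65 = \left(2 \left(-10\right) \frac{1}{-13} + n\right) + 65 = \left(2 \left(-10\right) \left(- \frac{1}{13}\right) + n\right) + 65 = \left(\frac{20}{13} + n\right) + 65 = \frac{865}{13} + n$)
$C{\left(1492,s{\left(6,-44 \right)} \right)} + q = \left(\frac{865}{13} + 40\right) + 697094 = \frac{1385}{13} + 697094 = \frac{9063607}{13}$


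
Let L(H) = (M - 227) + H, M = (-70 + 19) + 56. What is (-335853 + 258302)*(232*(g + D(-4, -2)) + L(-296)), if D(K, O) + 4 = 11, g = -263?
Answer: 4646080410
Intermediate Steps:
M = 5 (M = -51 + 56 = 5)
D(K, O) = 7 (D(K, O) = -4 + 11 = 7)
L(H) = -222 + H (L(H) = (5 - 227) + H = -222 + H)
(-335853 + 258302)*(232*(g + D(-4, -2)) + L(-296)) = (-335853 + 258302)*(232*(-263 + 7) + (-222 - 296)) = -77551*(232*(-256) - 518) = -77551*(-59392 - 518) = -77551*(-59910) = 4646080410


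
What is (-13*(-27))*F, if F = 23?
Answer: 8073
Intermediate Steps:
(-13*(-27))*F = -13*(-27)*23 = 351*23 = 8073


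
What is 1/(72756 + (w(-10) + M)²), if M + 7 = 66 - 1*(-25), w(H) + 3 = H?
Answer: 1/77797 ≈ 1.2854e-5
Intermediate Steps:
w(H) = -3 + H
M = 84 (M = -7 + (66 - 1*(-25)) = -7 + (66 + 25) = -7 + 91 = 84)
1/(72756 + (w(-10) + M)²) = 1/(72756 + ((-3 - 10) + 84)²) = 1/(72756 + (-13 + 84)²) = 1/(72756 + 71²) = 1/(72756 + 5041) = 1/77797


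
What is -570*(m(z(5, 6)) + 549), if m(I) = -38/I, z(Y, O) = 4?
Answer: -307515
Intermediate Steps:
-570*(m(z(5, 6)) + 549) = -570*(-38/4 + 549) = -570*(-38*¼ + 549) = -570*(-19/2 + 549) = -570*1079/2 = -307515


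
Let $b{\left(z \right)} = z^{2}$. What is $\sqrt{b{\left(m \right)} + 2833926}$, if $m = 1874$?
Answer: $\sqrt{6345802} \approx 2519.1$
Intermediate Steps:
$\sqrt{b{\left(m \right)} + 2833926} = \sqrt{1874^{2} + 2833926} = \sqrt{3511876 + 2833926} = \sqrt{6345802}$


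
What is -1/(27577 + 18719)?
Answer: -1/46296 ≈ -2.1600e-5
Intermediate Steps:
-1/(27577 + 18719) = -1/46296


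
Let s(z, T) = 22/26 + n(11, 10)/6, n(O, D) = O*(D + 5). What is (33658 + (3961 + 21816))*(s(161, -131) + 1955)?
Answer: 3064884645/26 ≈ 1.1788e+8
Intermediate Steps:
n(O, D) = O*(5 + D)
s(z, T) = 737/26 (s(z, T) = 22/26 + (11*(5 + 10))/6 = 22*(1/26) + (11*15)*(1/6) = 11/13 + 165*(1/6) = 11/13 + 55/2 = 737/26)
(33658 + (3961 + 21816))*(s(161, -131) + 1955) = (33658 + (3961 + 21816))*(737/26 + 1955) = (33658 + 25777)*(51567/26) = 59435*(51567/26) = 3064884645/26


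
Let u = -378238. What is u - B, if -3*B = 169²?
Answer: -1106153/3 ≈ -3.6872e+5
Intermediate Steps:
B = -28561/3 (B = -⅓*169² = -⅓*28561 = -28561/3 ≈ -9520.3)
u - B = -378238 - 1*(-28561/3) = -378238 + 28561/3 = -1106153/3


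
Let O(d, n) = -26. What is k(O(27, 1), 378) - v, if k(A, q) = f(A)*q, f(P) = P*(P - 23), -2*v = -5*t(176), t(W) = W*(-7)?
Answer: 484652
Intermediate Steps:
t(W) = -7*W
v = -3080 (v = -(-5)*(-7*176)/2 = -(-5)*(-1232)/2 = -1/2*6160 = -3080)
f(P) = P*(-23 + P)
k(A, q) = A*q*(-23 + A) (k(A, q) = (A*(-23 + A))*q = A*q*(-23 + A))
k(O(27, 1), 378) - v = -26*378*(-23 - 26) - 1*(-3080) = -26*378*(-49) + 3080 = 481572 + 3080 = 484652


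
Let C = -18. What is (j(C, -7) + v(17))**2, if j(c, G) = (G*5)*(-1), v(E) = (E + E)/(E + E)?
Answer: 1296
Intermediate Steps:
v(E) = 1 (v(E) = (2*E)/((2*E)) = (2*E)*(1/(2*E)) = 1)
j(c, G) = -5*G (j(c, G) = (5*G)*(-1) = -5*G)
(j(C, -7) + v(17))**2 = (-5*(-7) + 1)**2 = (35 + 1)**2 = 36**2 = 1296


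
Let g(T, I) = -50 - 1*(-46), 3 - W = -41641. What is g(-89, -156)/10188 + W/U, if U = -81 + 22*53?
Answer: 106066183/2763495 ≈ 38.381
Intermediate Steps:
W = 41644 (W = 3 - 1*(-41641) = 3 + 41641 = 41644)
U = 1085 (U = -81 + 1166 = 1085)
g(T, I) = -4 (g(T, I) = -50 + 46 = -4)
g(-89, -156)/10188 + W/U = -4/10188 + 41644/1085 = -4*1/10188 + 41644*(1/1085) = -1/2547 + 41644/1085 = 106066183/2763495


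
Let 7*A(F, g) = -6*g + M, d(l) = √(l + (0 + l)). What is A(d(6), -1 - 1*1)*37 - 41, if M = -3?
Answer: 46/7 ≈ 6.5714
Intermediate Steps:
d(l) = √2*√l (d(l) = √(l + l) = √(2*l) = √2*√l)
A(F, g) = -3/7 - 6*g/7 (A(F, g) = (-6*g - 3)/7 = (-3 - 6*g)/7 = -3/7 - 6*g/7)
A(d(6), -1 - 1*1)*37 - 41 = (-3/7 - 6*(-1 - 1*1)/7)*37 - 41 = (-3/7 - 6*(-1 - 1)/7)*37 - 41 = (-3/7 - 6/7*(-2))*37 - 41 = (-3/7 + 12/7)*37 - 41 = (9/7)*37 - 41 = 333/7 - 41 = 46/7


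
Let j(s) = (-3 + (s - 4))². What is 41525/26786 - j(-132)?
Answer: -517490781/26786 ≈ -19319.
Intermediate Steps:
j(s) = (-7 + s)² (j(s) = (-3 + (-4 + s))² = (-7 + s)²)
41525/26786 - j(-132) = 41525/26786 - (-7 - 132)² = 41525*(1/26786) - 1*(-139)² = 41525/26786 - 1*19321 = 41525/26786 - 19321 = -517490781/26786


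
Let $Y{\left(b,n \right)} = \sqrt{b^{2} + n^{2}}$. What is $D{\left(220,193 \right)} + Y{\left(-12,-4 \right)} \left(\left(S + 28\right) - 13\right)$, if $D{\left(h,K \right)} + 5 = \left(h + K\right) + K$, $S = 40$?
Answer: $601 + 220 \sqrt{10} \approx 1296.7$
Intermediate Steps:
$D{\left(h,K \right)} = -5 + h + 2 K$ ($D{\left(h,K \right)} = -5 + \left(\left(h + K\right) + K\right) = -5 + \left(\left(K + h\right) + K\right) = -5 + \left(h + 2 K\right) = -5 + h + 2 K$)
$D{\left(220,193 \right)} + Y{\left(-12,-4 \right)} \left(\left(S + 28\right) - 13\right) = \left(-5 + 220 + 2 \cdot 193\right) + \sqrt{\left(-12\right)^{2} + \left(-4\right)^{2}} \left(\left(40 + 28\right) - 13\right) = \left(-5 + 220 + 386\right) + \sqrt{144 + 16} \left(68 - 13\right) = 601 + \sqrt{160} \cdot 55 = 601 + 4 \sqrt{10} \cdot 55 = 601 + 220 \sqrt{10}$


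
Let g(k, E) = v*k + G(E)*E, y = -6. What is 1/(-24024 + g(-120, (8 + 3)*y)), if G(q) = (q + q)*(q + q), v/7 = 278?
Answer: -1/1407528 ≈ -7.1047e-7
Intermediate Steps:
v = 1946 (v = 7*278 = 1946)
G(q) = 4*q² (G(q) = (2*q)*(2*q) = 4*q²)
g(k, E) = 4*E³ + 1946*k (g(k, E) = 1946*k + (4*E²)*E = 1946*k + 4*E³ = 4*E³ + 1946*k)
1/(-24024 + g(-120, (8 + 3)*y)) = 1/(-24024 + (4*((8 + 3)*(-6))³ + 1946*(-120))) = 1/(-24024 + (4*(11*(-6))³ - 233520)) = 1/(-24024 + (4*(-66)³ - 233520)) = 1/(-24024 + (4*(-287496) - 233520)) = 1/(-24024 + (-1149984 - 233520)) = 1/(-24024 - 1383504) = 1/(-1407528) = -1/1407528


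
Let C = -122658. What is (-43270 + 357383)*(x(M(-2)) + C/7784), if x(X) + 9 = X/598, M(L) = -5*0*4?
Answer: -30266986341/3892 ≈ -7.7767e+6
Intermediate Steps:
M(L) = 0 (M(L) = 0*4 = 0)
x(X) = -9 + X/598
(-43270 + 357383)*(x(M(-2)) + C/7784) = (-43270 + 357383)*((-9 + (1/598)*0) - 122658/7784) = 314113*((-9 + 0) - 122658*1/7784) = 314113*(-9 - 61329/3892) = 314113*(-96357/3892) = -30266986341/3892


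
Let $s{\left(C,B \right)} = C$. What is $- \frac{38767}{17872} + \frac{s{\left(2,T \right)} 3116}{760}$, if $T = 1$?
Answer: $\frac{538917}{89360} \approx 6.0309$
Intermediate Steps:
$- \frac{38767}{17872} + \frac{s{\left(2,T \right)} 3116}{760} = - \frac{38767}{17872} + \frac{2 \cdot 3116}{760} = \left(-38767\right) \frac{1}{17872} + 6232 \cdot \frac{1}{760} = - \frac{38767}{17872} + \frac{41}{5} = \frac{538917}{89360}$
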